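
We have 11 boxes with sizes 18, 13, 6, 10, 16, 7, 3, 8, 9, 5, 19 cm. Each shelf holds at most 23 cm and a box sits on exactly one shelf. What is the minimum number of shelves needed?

5

Total = 19 + 18 + 16 + 13 + 10 + 9 + 8 + 7 + 6 + 5 + 3 = 114 cm.
Lower bound: ⌈114/23⌉ = 5 shelves.
A packing using 5 shelves:
  shelf 1: 19 + 3 = 22
  shelf 2: 18 + 5 = 23
  shelf 3: 16 + 7 = 23
  shelf 4: 13 + 10 = 23
  shelf 5: 9 + 8 + 6 = 23
This matches the lower bound, so 5 is optimal.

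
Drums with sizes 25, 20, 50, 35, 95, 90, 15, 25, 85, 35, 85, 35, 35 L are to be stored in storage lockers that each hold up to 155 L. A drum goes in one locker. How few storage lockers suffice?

5

Total = 95 + 90 + 85 + 85 + 50 + 35 + 35 + 35 + 35 + 25 + 25 + 20 + 15 = 630 L.
Lower bound: ⌈630/155⌉ = 5 storage lockers.
A packing using 5 storage lockers:
  locker 1: 95 + 50 = 145
  locker 2: 90 + 35 + 25 = 150
  locker 3: 85 + 35 + 35 = 155
  locker 4: 85 + 35 + 25 = 145
  locker 5: 20 + 15 = 35
This matches the lower bound, so 5 is optimal.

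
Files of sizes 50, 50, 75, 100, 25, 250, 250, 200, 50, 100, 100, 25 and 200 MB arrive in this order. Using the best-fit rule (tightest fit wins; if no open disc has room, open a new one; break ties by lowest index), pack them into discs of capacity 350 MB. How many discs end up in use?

5

  50 → disc 1 (new)  [load 50/350]
  50 → disc 1  [load 100/350]
  75 → disc 1  [load 175/350]
  100 → disc 1  [load 275/350]
  25 → disc 1  [load 300/350]
  250 → disc 2 (new)  [load 250/350]
  250 → disc 3 (new)  [load 250/350]
  200 → disc 4 (new)  [load 200/350]
  50 → disc 1  [load 350/350]
  100 → disc 2  [load 350/350]
  100 → disc 3  [load 350/350]
  25 → disc 4  [load 225/350]
  200 → disc 5 (new)  [load 200/350]
5 discs opened.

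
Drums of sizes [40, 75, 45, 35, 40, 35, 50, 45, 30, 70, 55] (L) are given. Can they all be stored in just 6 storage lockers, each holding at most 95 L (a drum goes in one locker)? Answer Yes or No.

No

Total = 520 L; ⌈520/95⌉ = 6.
The bound of 6 does not rule out 6, but exhaustive search shows no assignment into 6 storage lockers of capacity 95 L exists — the minimum is 7.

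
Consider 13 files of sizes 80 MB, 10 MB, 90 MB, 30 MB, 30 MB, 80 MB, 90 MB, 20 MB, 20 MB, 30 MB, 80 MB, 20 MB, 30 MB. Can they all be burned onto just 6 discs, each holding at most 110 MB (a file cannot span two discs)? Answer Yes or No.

A valid assignment using 6 discs:
  disc 1: 90 + 20 = 110
  disc 2: 90 + 20 = 110
  disc 3: 80 + 30 = 110
  disc 4: 80 + 30 = 110
  disc 5: 80 + 30 = 110
  disc 6: 30 + 20 + 10 = 60
Every load is within 110 MB, so 6 discs suffice.

Yes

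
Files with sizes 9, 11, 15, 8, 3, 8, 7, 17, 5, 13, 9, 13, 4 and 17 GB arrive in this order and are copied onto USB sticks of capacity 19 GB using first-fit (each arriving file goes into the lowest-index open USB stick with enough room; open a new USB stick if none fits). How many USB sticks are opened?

  9 → USB stick 1 (new)  [load 9/19]
  11 → USB stick 2 (new)  [load 11/19]
  15 → USB stick 3 (new)  [load 15/19]
  8 → USB stick 1  [load 17/19]
  3 → USB stick 2  [load 14/19]
  8 → USB stick 4 (new)  [load 8/19]
  7 → USB stick 4  [load 15/19]
  17 → USB stick 5 (new)  [load 17/19]
  5 → USB stick 2  [load 19/19]
  13 → USB stick 6 (new)  [load 13/19]
  9 → USB stick 7 (new)  [load 9/19]
  13 → USB stick 8 (new)  [load 13/19]
  4 → USB stick 3  [load 19/19]
  17 → USB stick 9 (new)  [load 17/19]
9 USB sticks opened.

9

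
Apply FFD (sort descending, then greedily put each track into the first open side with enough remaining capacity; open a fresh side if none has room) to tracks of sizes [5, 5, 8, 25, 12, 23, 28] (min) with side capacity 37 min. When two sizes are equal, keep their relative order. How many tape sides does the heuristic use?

3

Sorted descending: 28, 25, 23, 12, 8, 5, 5.
  28 → side 1 (new)  [load 28/37]
  25 → side 2 (new)  [load 25/37]
  23 → side 3 (new)  [load 23/37]
  12 → side 2  [load 37/37]
  8 → side 1  [load 36/37]
  5 → side 3  [load 28/37]
  5 → side 3  [load 33/37]
3 tape sides opened.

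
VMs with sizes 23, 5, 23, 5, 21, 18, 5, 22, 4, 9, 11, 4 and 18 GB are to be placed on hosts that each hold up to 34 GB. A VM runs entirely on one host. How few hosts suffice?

Total = 23 + 23 + 22 + 21 + 18 + 18 + 11 + 9 + 5 + 5 + 5 + 4 + 4 = 168 GB.
Lower bound: ⌈168/34⌉ = 5 hosts.
Also, 6 VMs each exceed 17 GB, and no two of those can share a host, so at least 6 hosts are needed.
A packing using 6 hosts:
  host 1: 23 + 11 = 34
  host 2: 23 + 9 = 32
  host 3: 22 + 5 + 5 = 32
  host 4: 21 + 5 + 4 + 4 = 34
  host 5: 18 = 18
  host 6: 18 = 18
This matches the lower bound, so 6 is optimal.

6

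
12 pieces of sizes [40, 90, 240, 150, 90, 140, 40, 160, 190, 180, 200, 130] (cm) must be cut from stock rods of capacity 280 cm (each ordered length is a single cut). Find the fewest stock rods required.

Total = 240 + 200 + 190 + 180 + 160 + 150 + 140 + 130 + 90 + 90 + 40 + 40 = 1650 cm.
Lower bound: ⌈1650/280⌉ = 6 stock rods.
A packing using 7 stock rods:
  stock rod 1: 240 + 40 = 280
  stock rod 2: 200 + 40 = 240
  stock rod 3: 190 + 90 = 280
  stock rod 4: 180 + 90 = 270
  stock rod 5: 160 = 160
  stock rod 6: 150 + 130 = 280
  stock rod 7: 140 = 140
No arrangement into 6 stock rods stays within capacity, so 7 is optimal.

7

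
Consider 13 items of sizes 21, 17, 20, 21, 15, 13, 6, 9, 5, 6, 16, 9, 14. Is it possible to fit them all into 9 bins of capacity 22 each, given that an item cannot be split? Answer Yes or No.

A valid assignment using 9 bins:
  bin 1: 21 = 21
  bin 2: 21 = 21
  bin 3: 20 = 20
  bin 4: 17 + 5 = 22
  bin 5: 16 + 6 = 22
  bin 6: 15 + 6 = 21
  bin 7: 14 = 14
  bin 8: 13 + 9 = 22
  bin 9: 9 = 9
Every load is within 22, so 9 bins suffice.

Yes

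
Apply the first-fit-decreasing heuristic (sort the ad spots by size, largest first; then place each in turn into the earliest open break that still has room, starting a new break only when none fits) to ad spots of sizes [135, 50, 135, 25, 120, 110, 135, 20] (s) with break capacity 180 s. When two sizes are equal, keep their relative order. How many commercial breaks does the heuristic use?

5

Sorted descending: 135, 135, 135, 120, 110, 50, 25, 20.
  135 → break 1 (new)  [load 135/180]
  135 → break 2 (new)  [load 135/180]
  135 → break 3 (new)  [load 135/180]
  120 → break 4 (new)  [load 120/180]
  110 → break 5 (new)  [load 110/180]
  50 → break 4  [load 170/180]
  25 → break 1  [load 160/180]
  20 → break 1  [load 180/180]
5 commercial breaks opened.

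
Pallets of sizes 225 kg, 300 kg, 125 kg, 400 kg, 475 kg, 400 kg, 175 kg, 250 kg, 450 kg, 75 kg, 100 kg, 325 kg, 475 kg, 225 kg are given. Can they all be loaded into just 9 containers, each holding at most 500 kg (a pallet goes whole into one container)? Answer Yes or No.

A valid assignment using 9 containers:
  container 1: 475 = 475
  container 2: 475 = 475
  container 3: 450 = 450
  container 4: 400 + 100 = 500
  container 5: 400 + 75 = 475
  container 6: 325 + 175 = 500
  container 7: 300 + 125 = 425
  container 8: 250 + 225 = 475
  container 9: 225 = 225
Every load is within 500 kg, so 9 containers suffice.

Yes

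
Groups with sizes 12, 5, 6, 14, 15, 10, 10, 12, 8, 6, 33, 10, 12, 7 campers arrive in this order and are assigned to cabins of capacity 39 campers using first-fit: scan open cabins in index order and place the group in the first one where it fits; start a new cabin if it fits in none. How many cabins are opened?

5

  12 → cabin 1 (new)  [load 12/39]
  5 → cabin 1  [load 17/39]
  6 → cabin 1  [load 23/39]
  14 → cabin 1  [load 37/39]
  15 → cabin 2 (new)  [load 15/39]
  10 → cabin 2  [load 25/39]
  10 → cabin 2  [load 35/39]
  12 → cabin 3 (new)  [load 12/39]
  8 → cabin 3  [load 20/39]
  6 → cabin 3  [load 26/39]
  33 → cabin 4 (new)  [load 33/39]
  10 → cabin 3  [load 36/39]
  12 → cabin 5 (new)  [load 12/39]
  7 → cabin 5  [load 19/39]
5 cabins opened.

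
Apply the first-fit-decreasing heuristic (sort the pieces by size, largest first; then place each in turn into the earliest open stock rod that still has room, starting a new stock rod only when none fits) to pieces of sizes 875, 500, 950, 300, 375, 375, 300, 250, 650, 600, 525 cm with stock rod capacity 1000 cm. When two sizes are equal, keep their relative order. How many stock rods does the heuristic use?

7

Sorted descending: 950, 875, 650, 600, 525, 500, 375, 375, 300, 300, 250.
  950 → stock rod 1 (new)  [load 950/1000]
  875 → stock rod 2 (new)  [load 875/1000]
  650 → stock rod 3 (new)  [load 650/1000]
  600 → stock rod 4 (new)  [load 600/1000]
  525 → stock rod 5 (new)  [load 525/1000]
  500 → stock rod 6 (new)  [load 500/1000]
  375 → stock rod 4  [load 975/1000]
  375 → stock rod 5  [load 900/1000]
  300 → stock rod 3  [load 950/1000]
  300 → stock rod 6  [load 800/1000]
  250 → stock rod 7 (new)  [load 250/1000]
7 stock rods opened.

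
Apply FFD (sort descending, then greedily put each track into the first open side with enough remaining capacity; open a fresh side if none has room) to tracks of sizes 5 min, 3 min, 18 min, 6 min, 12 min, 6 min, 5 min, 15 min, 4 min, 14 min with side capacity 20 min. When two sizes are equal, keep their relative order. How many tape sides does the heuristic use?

5

Sorted descending: 18, 15, 14, 12, 6, 6, 5, 5, 4, 3.
  18 → side 1 (new)  [load 18/20]
  15 → side 2 (new)  [load 15/20]
  14 → side 3 (new)  [load 14/20]
  12 → side 4 (new)  [load 12/20]
  6 → side 3  [load 20/20]
  6 → side 4  [load 18/20]
  5 → side 2  [load 20/20]
  5 → side 5 (new)  [load 5/20]
  4 → side 5  [load 9/20]
  3 → side 5  [load 12/20]
5 tape sides opened.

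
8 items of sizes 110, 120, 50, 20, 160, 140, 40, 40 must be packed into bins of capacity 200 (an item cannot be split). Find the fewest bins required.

Total = 160 + 140 + 120 + 110 + 50 + 40 + 40 + 20 = 680.
Lower bound: ⌈680/200⌉ = 4 bins.
A packing using 4 bins:
  bin 1: 160 + 40 = 200
  bin 2: 140 + 50 = 190
  bin 3: 120 + 40 + 20 = 180
  bin 4: 110 = 110
This matches the lower bound, so 4 is optimal.

4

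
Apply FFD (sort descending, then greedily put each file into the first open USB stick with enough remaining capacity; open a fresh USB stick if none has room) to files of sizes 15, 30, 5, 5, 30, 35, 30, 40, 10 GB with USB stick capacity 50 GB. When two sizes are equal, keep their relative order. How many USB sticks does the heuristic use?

Sorted descending: 40, 35, 30, 30, 30, 15, 10, 5, 5.
  40 → USB stick 1 (new)  [load 40/50]
  35 → USB stick 2 (new)  [load 35/50]
  30 → USB stick 3 (new)  [load 30/50]
  30 → USB stick 4 (new)  [load 30/50]
  30 → USB stick 5 (new)  [load 30/50]
  15 → USB stick 2  [load 50/50]
  10 → USB stick 1  [load 50/50]
  5 → USB stick 3  [load 35/50]
  5 → USB stick 3  [load 40/50]
5 USB sticks opened.

5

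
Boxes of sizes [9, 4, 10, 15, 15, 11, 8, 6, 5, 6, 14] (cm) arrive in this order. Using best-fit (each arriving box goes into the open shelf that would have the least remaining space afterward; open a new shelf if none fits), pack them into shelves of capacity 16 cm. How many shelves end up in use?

7

  9 → shelf 1 (new)  [load 9/16]
  4 → shelf 1  [load 13/16]
  10 → shelf 2 (new)  [load 10/16]
  15 → shelf 3 (new)  [load 15/16]
  15 → shelf 4 (new)  [load 15/16]
  11 → shelf 5 (new)  [load 11/16]
  8 → shelf 6 (new)  [load 8/16]
  6 → shelf 2  [load 16/16]
  5 → shelf 5  [load 16/16]
  6 → shelf 6  [load 14/16]
  14 → shelf 7 (new)  [load 14/16]
7 shelves opened.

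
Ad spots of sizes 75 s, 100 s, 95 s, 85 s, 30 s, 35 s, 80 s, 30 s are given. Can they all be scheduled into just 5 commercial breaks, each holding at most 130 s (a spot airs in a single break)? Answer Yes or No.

Yes

A valid assignment using 5 commercial breaks:
  break 1: 100 + 30 = 130
  break 2: 95 + 35 = 130
  break 3: 85 + 30 = 115
  break 4: 80 = 80
  break 5: 75 = 75
Every load is within 130 s, so 5 commercial breaks suffice.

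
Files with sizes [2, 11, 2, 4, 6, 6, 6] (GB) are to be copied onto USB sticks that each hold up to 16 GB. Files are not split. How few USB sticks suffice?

3

Total = 11 + 6 + 6 + 6 + 4 + 2 + 2 = 37 GB.
Lower bound: ⌈37/16⌉ = 3 USB sticks.
A packing using 3 USB sticks:
  USB stick 1: 11 + 4 = 15
  USB stick 2: 6 + 6 + 2 + 2 = 16
  USB stick 3: 6 = 6
This matches the lower bound, so 3 is optimal.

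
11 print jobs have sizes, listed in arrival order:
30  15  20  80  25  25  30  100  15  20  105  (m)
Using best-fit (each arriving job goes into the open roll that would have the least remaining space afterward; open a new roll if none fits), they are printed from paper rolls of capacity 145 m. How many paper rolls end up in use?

  30 → roll 1 (new)  [load 30/145]
  15 → roll 1  [load 45/145]
  20 → roll 1  [load 65/145]
  80 → roll 1  [load 145/145]
  25 → roll 2 (new)  [load 25/145]
  25 → roll 2  [load 50/145]
  30 → roll 2  [load 80/145]
  100 → roll 3 (new)  [load 100/145]
  15 → roll 3  [load 115/145]
  20 → roll 3  [load 135/145]
  105 → roll 4 (new)  [load 105/145]
4 paper rolls opened.

4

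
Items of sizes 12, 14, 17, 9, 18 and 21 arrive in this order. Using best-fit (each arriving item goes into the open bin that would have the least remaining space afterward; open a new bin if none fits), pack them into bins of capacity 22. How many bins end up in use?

  12 → bin 1 (new)  [load 12/22]
  14 → bin 2 (new)  [load 14/22]
  17 → bin 3 (new)  [load 17/22]
  9 → bin 1  [load 21/22]
  18 → bin 4 (new)  [load 18/22]
  21 → bin 5 (new)  [load 21/22]
5 bins opened.

5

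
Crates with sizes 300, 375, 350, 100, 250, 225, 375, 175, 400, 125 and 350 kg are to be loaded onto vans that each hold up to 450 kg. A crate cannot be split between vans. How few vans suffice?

Total = 400 + 375 + 375 + 350 + 350 + 300 + 250 + 225 + 175 + 125 + 100 = 3025 kg.
Lower bound: ⌈3025/450⌉ = 7 vans.
A packing using 8 vans:
  van 1: 400 = 400
  van 2: 375 = 375
  van 3: 375 = 375
  van 4: 350 + 100 = 450
  van 5: 350 = 350
  van 6: 300 + 125 = 425
  van 7: 250 + 175 = 425
  van 8: 225 = 225
No arrangement into 7 vans stays within capacity, so 8 is optimal.

8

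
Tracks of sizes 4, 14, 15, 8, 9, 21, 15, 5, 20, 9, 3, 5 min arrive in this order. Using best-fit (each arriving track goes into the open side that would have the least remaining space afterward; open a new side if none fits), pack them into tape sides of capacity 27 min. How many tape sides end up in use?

  4 → side 1 (new)  [load 4/27]
  14 → side 1  [load 18/27]
  15 → side 2 (new)  [load 15/27]
  8 → side 1  [load 26/27]
  9 → side 2  [load 24/27]
  21 → side 3 (new)  [load 21/27]
  15 → side 4 (new)  [load 15/27]
  5 → side 3  [load 26/27]
  20 → side 5 (new)  [load 20/27]
  9 → side 4  [load 24/27]
  3 → side 2  [load 27/27]
  5 → side 5  [load 25/27]
5 tape sides opened.

5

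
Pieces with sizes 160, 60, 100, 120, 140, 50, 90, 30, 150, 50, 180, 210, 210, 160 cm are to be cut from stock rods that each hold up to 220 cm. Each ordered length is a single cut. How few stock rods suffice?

9

Total = 210 + 210 + 180 + 160 + 160 + 150 + 140 + 120 + 100 + 90 + 60 + 50 + 50 + 30 = 1710 cm.
Lower bound: ⌈1710/220⌉ = 8 stock rods.
A packing using 9 stock rods:
  stock rod 1: 210 = 210
  stock rod 2: 210 = 210
  stock rod 3: 180 + 30 = 210
  stock rod 4: 160 + 60 = 220
  stock rod 5: 160 + 50 = 210
  stock rod 6: 150 + 50 = 200
  stock rod 7: 140 = 140
  stock rod 8: 120 + 100 = 220
  stock rod 9: 90 = 90
No arrangement into 8 stock rods stays within capacity, so 9 is optimal.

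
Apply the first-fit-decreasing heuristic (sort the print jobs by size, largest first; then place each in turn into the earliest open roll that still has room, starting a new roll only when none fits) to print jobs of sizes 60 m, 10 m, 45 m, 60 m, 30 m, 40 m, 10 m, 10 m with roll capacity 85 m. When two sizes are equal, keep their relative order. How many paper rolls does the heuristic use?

Sorted descending: 60, 60, 45, 40, 30, 10, 10, 10.
  60 → roll 1 (new)  [load 60/85]
  60 → roll 2 (new)  [load 60/85]
  45 → roll 3 (new)  [load 45/85]
  40 → roll 3  [load 85/85]
  30 → roll 4 (new)  [load 30/85]
  10 → roll 1  [load 70/85]
  10 → roll 1  [load 80/85]
  10 → roll 2  [load 70/85]
4 paper rolls opened.

4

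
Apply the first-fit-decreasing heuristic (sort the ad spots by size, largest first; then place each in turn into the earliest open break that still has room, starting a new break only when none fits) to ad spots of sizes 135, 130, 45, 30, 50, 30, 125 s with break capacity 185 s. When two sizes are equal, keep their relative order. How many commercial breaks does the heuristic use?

Sorted descending: 135, 130, 125, 50, 45, 30, 30.
  135 → break 1 (new)  [load 135/185]
  130 → break 2 (new)  [load 130/185]
  125 → break 3 (new)  [load 125/185]
  50 → break 1  [load 185/185]
  45 → break 2  [load 175/185]
  30 → break 3  [load 155/185]
  30 → break 3  [load 185/185]
3 commercial breaks opened.

3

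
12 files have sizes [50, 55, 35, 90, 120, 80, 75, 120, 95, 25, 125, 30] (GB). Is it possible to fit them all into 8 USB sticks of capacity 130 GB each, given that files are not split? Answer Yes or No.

A valid assignment using 8 USB sticks:
  USB stick 1: 125 = 125
  USB stick 2: 120 = 120
  USB stick 3: 120 = 120
  USB stick 4: 95 + 35 = 130
  USB stick 5: 90 + 30 = 120
  USB stick 6: 80 + 50 = 130
  USB stick 7: 75 + 55 = 130
  USB stick 8: 25 = 25
Every load is within 130 GB, so 8 USB sticks suffice.

Yes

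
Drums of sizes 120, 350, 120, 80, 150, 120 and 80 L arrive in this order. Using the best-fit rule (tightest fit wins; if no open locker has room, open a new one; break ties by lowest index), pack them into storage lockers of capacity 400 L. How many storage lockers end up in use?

3

  120 → locker 1 (new)  [load 120/400]
  350 → locker 2 (new)  [load 350/400]
  120 → locker 1  [load 240/400]
  80 → locker 1  [load 320/400]
  150 → locker 3 (new)  [load 150/400]
  120 → locker 3  [load 270/400]
  80 → locker 1  [load 400/400]
3 storage lockers opened.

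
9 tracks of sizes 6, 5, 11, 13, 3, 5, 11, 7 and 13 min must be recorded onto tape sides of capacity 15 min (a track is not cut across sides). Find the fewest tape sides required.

Total = 13 + 13 + 11 + 11 + 7 + 6 + 5 + 5 + 3 = 74 min.
Lower bound: ⌈74/15⌉ = 5 tape sides.
A packing using 6 tape sides:
  side 1: 13 = 13
  side 2: 13 = 13
  side 3: 11 + 3 = 14
  side 4: 11 = 11
  side 5: 7 + 6 = 13
  side 6: 5 + 5 = 10
No arrangement into 5 tape sides stays within capacity, so 6 is optimal.

6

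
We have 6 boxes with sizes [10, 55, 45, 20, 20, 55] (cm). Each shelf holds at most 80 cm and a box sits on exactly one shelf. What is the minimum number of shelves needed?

3

Total = 55 + 55 + 45 + 20 + 20 + 10 = 205 cm.
Lower bound: ⌈205/80⌉ = 3 shelves.
A packing using 3 shelves:
  shelf 1: 55 + 20 = 75
  shelf 2: 55 + 20 = 75
  shelf 3: 45 + 10 = 55
This matches the lower bound, so 3 is optimal.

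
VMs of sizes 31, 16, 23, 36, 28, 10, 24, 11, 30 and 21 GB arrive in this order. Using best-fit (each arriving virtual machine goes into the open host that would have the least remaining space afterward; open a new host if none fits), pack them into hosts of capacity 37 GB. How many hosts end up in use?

  31 → host 1 (new)  [load 31/37]
  16 → host 2 (new)  [load 16/37]
  23 → host 3 (new)  [load 23/37]
  36 → host 4 (new)  [load 36/37]
  28 → host 5 (new)  [load 28/37]
  10 → host 3  [load 33/37]
  24 → host 6 (new)  [load 24/37]
  11 → host 6  [load 35/37]
  30 → host 7 (new)  [load 30/37]
  21 → host 2  [load 37/37]
7 hosts opened.

7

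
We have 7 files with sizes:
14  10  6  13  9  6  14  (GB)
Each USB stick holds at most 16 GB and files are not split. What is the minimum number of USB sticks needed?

5

Total = 14 + 14 + 13 + 10 + 9 + 6 + 6 = 72 GB.
Lower bound: ⌈72/16⌉ = 5 USB sticks.
A packing using 5 USB sticks:
  USB stick 1: 14 = 14
  USB stick 2: 14 = 14
  USB stick 3: 13 = 13
  USB stick 4: 10 + 6 = 16
  USB stick 5: 9 + 6 = 15
This matches the lower bound, so 5 is optimal.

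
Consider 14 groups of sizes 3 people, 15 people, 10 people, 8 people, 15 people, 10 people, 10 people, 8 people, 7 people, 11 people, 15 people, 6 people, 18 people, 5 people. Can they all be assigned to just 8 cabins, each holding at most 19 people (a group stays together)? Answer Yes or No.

Total = 141 people; ⌈141/19⌉ = 8.
The bound of 8 does not rule out 8, but exhaustive search shows no assignment into 8 cabins of capacity 19 people exists — the minimum is 9.

No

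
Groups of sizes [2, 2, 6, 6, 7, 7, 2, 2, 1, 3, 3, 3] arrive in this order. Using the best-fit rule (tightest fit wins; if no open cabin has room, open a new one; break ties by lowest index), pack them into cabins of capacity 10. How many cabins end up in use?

5

  2 → cabin 1 (new)  [load 2/10]
  2 → cabin 1  [load 4/10]
  6 → cabin 1  [load 10/10]
  6 → cabin 2 (new)  [load 6/10]
  7 → cabin 3 (new)  [load 7/10]
  7 → cabin 4 (new)  [load 7/10]
  2 → cabin 3  [load 9/10]
  2 → cabin 4  [load 9/10]
  1 → cabin 3  [load 10/10]
  3 → cabin 2  [load 9/10]
  3 → cabin 5 (new)  [load 3/10]
  3 → cabin 5  [load 6/10]
5 cabins opened.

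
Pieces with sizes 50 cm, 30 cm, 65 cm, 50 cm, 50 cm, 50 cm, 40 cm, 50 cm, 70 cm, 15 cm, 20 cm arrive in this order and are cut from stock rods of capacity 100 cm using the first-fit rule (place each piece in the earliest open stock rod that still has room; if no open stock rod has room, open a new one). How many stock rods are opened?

6

  50 → stock rod 1 (new)  [load 50/100]
  30 → stock rod 1  [load 80/100]
  65 → stock rod 2 (new)  [load 65/100]
  50 → stock rod 3 (new)  [load 50/100]
  50 → stock rod 3  [load 100/100]
  50 → stock rod 4 (new)  [load 50/100]
  40 → stock rod 4  [load 90/100]
  50 → stock rod 5 (new)  [load 50/100]
  70 → stock rod 6 (new)  [load 70/100]
  15 → stock rod 1  [load 95/100]
  20 → stock rod 2  [load 85/100]
6 stock rods opened.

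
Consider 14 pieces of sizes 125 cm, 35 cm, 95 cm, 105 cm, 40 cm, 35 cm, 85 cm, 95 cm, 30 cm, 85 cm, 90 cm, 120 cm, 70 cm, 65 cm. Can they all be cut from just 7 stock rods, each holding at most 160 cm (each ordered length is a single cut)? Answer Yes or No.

Total = 1075 cm; ⌈1075/160⌉ = 7.
8 pieces each exceed half the capacity and cannot share a stock rod, forcing at least 8 stock rods.
At least 8 stock rods are required, but only 7 are allowed.

No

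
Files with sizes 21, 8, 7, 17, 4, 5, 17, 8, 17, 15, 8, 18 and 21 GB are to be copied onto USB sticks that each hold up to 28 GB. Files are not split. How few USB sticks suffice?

7

Total = 21 + 21 + 18 + 17 + 17 + 17 + 15 + 8 + 8 + 8 + 7 + 5 + 4 = 166 GB.
Lower bound: ⌈166/28⌉ = 6 USB sticks.
Also, 7 files each exceed 14 GB, and no two of those can share a USB stick, so at least 7 USB sticks are needed.
A packing using 7 USB sticks:
  USB stick 1: 21 + 7 = 28
  USB stick 2: 21 + 5 = 26
  USB stick 3: 18 + 8 = 26
  USB stick 4: 17 + 8 = 25
  USB stick 5: 17 + 8 = 25
  USB stick 6: 17 + 4 = 21
  USB stick 7: 15 = 15
This matches the lower bound, so 7 is optimal.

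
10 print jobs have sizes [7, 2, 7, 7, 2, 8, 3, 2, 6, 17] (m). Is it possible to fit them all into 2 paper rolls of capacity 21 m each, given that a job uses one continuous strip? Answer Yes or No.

No

Total = 61 m; ⌈61/21⌉ = 3.
At least 3 paper rolls are required, but only 2 are allowed.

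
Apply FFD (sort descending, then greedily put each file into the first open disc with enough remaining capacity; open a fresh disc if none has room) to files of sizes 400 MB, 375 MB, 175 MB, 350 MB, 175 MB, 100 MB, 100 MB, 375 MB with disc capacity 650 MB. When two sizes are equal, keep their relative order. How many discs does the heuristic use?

4

Sorted descending: 400, 375, 375, 350, 175, 175, 100, 100.
  400 → disc 1 (new)  [load 400/650]
  375 → disc 2 (new)  [load 375/650]
  375 → disc 3 (new)  [load 375/650]
  350 → disc 4 (new)  [load 350/650]
  175 → disc 1  [load 575/650]
  175 → disc 2  [load 550/650]
  100 → disc 2  [load 650/650]
  100 → disc 3  [load 475/650]
4 discs opened.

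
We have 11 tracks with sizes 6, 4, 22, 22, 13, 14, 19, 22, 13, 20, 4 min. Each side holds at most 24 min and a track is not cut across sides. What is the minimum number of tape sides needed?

8

Total = 22 + 22 + 22 + 20 + 19 + 14 + 13 + 13 + 6 + 4 + 4 = 159 min.
Lower bound: ⌈159/24⌉ = 7 tape sides.
Also, 8 tracks each exceed 12 min, and no two of those can share a side, so at least 8 tape sides are needed.
A packing using 8 tape sides:
  side 1: 22 = 22
  side 2: 22 = 22
  side 3: 22 = 22
  side 4: 20 + 4 = 24
  side 5: 19 + 4 = 23
  side 6: 14 + 6 = 20
  side 7: 13 = 13
  side 8: 13 = 13
This matches the lower bound, so 8 is optimal.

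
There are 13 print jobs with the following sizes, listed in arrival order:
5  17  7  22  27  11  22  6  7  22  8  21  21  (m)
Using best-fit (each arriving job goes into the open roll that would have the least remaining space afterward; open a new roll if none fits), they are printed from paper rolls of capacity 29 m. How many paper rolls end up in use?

  5 → roll 1 (new)  [load 5/29]
  17 → roll 1  [load 22/29]
  7 → roll 1  [load 29/29]
  22 → roll 2 (new)  [load 22/29]
  27 → roll 3 (new)  [load 27/29]
  11 → roll 4 (new)  [load 11/29]
  22 → roll 5 (new)  [load 22/29]
  6 → roll 2  [load 28/29]
  7 → roll 5  [load 29/29]
  22 → roll 6 (new)  [load 22/29]
  8 → roll 4  [load 19/29]
  21 → roll 7 (new)  [load 21/29]
  21 → roll 8 (new)  [load 21/29]
8 paper rolls opened.

8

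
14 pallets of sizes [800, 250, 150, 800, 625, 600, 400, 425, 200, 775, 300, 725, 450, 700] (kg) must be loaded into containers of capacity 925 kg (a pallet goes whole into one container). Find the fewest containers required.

Total = 800 + 800 + 775 + 725 + 700 + 625 + 600 + 450 + 425 + 400 + 300 + 250 + 200 + 150 = 7200 kg.
Lower bound: ⌈7200/925⌉ = 8 containers.
A packing using 9 containers:
  container 1: 800 = 800
  container 2: 800 = 800
  container 3: 775 + 150 = 925
  container 4: 725 + 200 = 925
  container 5: 700 = 700
  container 6: 625 + 300 = 925
  container 7: 600 + 250 = 850
  container 8: 450 + 425 = 875
  container 9: 400 = 400
No arrangement into 8 containers stays within capacity, so 9 is optimal.

9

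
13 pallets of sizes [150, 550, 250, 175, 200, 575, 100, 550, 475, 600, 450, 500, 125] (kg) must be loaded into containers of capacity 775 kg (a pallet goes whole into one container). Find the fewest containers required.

7

Total = 600 + 575 + 550 + 550 + 500 + 475 + 450 + 250 + 200 + 175 + 150 + 125 + 100 = 4700 kg.
Lower bound: ⌈4700/775⌉ = 7 containers.
A packing using 7 containers:
  container 1: 600 + 175 = 775
  container 2: 575 + 200 = 775
  container 3: 550 + 150 = 700
  container 4: 550 + 125 + 100 = 775
  container 5: 500 + 250 = 750
  container 6: 475 = 475
  container 7: 450 = 450
This matches the lower bound, so 7 is optimal.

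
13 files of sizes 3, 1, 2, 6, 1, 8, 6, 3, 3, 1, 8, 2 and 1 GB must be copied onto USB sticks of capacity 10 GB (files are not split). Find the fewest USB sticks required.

5

Total = 8 + 8 + 6 + 6 + 3 + 3 + 3 + 2 + 2 + 1 + 1 + 1 + 1 = 45 GB.
Lower bound: ⌈45/10⌉ = 5 USB sticks.
A packing using 5 USB sticks:
  USB stick 1: 8 + 2 = 10
  USB stick 2: 8 + 2 = 10
  USB stick 3: 6 + 3 + 1 = 10
  USB stick 4: 6 + 3 + 1 = 10
  USB stick 5: 3 + 1 + 1 = 5
This matches the lower bound, so 5 is optimal.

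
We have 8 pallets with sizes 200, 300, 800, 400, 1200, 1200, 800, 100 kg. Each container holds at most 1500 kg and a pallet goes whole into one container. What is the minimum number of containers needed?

Total = 1200 + 1200 + 800 + 800 + 400 + 300 + 200 + 100 = 5000 kg.
Lower bound: ⌈5000/1500⌉ = 4 containers.
A packing using 4 containers:
  container 1: 1200 + 300 = 1500
  container 2: 1200 + 200 + 100 = 1500
  container 3: 800 + 400 = 1200
  container 4: 800 = 800
This matches the lower bound, so 4 is optimal.

4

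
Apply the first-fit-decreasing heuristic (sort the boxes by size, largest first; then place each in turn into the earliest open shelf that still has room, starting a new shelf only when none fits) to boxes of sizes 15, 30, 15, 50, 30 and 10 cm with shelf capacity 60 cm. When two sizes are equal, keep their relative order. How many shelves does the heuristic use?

Sorted descending: 50, 30, 30, 15, 15, 10.
  50 → shelf 1 (new)  [load 50/60]
  30 → shelf 2 (new)  [load 30/60]
  30 → shelf 2  [load 60/60]
  15 → shelf 3 (new)  [load 15/60]
  15 → shelf 3  [load 30/60]
  10 → shelf 1  [load 60/60]
3 shelves opened.

3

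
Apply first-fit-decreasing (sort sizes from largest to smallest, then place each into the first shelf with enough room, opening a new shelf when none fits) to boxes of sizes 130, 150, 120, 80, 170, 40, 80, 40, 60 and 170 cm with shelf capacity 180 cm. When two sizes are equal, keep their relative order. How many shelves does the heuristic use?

7

Sorted descending: 170, 170, 150, 130, 120, 80, 80, 60, 40, 40.
  170 → shelf 1 (new)  [load 170/180]
  170 → shelf 2 (new)  [load 170/180]
  150 → shelf 3 (new)  [load 150/180]
  130 → shelf 4 (new)  [load 130/180]
  120 → shelf 5 (new)  [load 120/180]
  80 → shelf 6 (new)  [load 80/180]
  80 → shelf 6  [load 160/180]
  60 → shelf 5  [load 180/180]
  40 → shelf 4  [load 170/180]
  40 → shelf 7 (new)  [load 40/180]
7 shelves opened.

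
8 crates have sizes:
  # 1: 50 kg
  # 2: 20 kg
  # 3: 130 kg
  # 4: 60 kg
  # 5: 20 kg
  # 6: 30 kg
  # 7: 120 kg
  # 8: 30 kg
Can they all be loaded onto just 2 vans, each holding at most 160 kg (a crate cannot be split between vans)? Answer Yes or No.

No

Total = 460 kg; ⌈460/160⌉ = 3.
At least 3 vans are required, but only 2 are allowed.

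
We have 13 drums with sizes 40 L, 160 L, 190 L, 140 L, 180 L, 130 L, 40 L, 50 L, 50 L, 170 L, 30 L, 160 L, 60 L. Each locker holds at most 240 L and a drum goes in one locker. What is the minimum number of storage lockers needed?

Total = 190 + 180 + 170 + 160 + 160 + 140 + 130 + 60 + 50 + 50 + 40 + 40 + 30 = 1400 L.
Lower bound: ⌈1400/240⌉ = 6 storage lockers.
Also, 7 drums each exceed 120 L, and no two of those can share a locker, so at least 7 storage lockers are needed.
A packing using 7 storage lockers:
  locker 1: 190 + 50 = 240
  locker 2: 180 + 60 = 240
  locker 3: 170 + 50 = 220
  locker 4: 160 + 40 + 40 = 240
  locker 5: 160 + 30 = 190
  locker 6: 140 = 140
  locker 7: 130 = 130
This matches the lower bound, so 7 is optimal.

7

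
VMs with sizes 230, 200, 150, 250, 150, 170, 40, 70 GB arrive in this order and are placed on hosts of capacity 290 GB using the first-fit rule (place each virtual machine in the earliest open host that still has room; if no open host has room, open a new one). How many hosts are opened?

  230 → host 1 (new)  [load 230/290]
  200 → host 2 (new)  [load 200/290]
  150 → host 3 (new)  [load 150/290]
  250 → host 4 (new)  [load 250/290]
  150 → host 5 (new)  [load 150/290]
  170 → host 6 (new)  [load 170/290]
  40 → host 1  [load 270/290]
  70 → host 2  [load 270/290]
6 hosts opened.

6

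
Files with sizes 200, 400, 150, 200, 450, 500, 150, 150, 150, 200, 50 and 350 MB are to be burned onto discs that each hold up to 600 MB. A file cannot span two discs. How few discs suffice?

6

Total = 500 + 450 + 400 + 350 + 200 + 200 + 200 + 150 + 150 + 150 + 150 + 50 = 2950 MB.
Lower bound: ⌈2950/600⌉ = 5 discs.
A packing using 6 discs:
  disc 1: 500 + 50 = 550
  disc 2: 450 + 150 = 600
  disc 3: 400 + 200 = 600
  disc 4: 350 + 200 = 550
  disc 5: 200 + 150 + 150 = 500
  disc 6: 150 = 150
No arrangement into 5 discs stays within capacity, so 6 is optimal.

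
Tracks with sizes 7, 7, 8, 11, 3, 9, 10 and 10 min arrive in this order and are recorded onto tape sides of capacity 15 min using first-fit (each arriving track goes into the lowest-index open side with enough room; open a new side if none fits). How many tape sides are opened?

  7 → side 1 (new)  [load 7/15]
  7 → side 1  [load 14/15]
  8 → side 2 (new)  [load 8/15]
  11 → side 3 (new)  [load 11/15]
  3 → side 2  [load 11/15]
  9 → side 4 (new)  [load 9/15]
  10 → side 5 (new)  [load 10/15]
  10 → side 6 (new)  [load 10/15]
6 tape sides opened.

6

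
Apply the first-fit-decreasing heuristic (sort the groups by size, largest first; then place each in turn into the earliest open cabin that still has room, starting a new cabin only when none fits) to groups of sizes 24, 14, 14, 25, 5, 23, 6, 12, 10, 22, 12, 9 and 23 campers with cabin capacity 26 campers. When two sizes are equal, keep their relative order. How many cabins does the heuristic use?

9

Sorted descending: 25, 24, 23, 23, 22, 14, 14, 12, 12, 10, 9, 6, 5.
  25 → cabin 1 (new)  [load 25/26]
  24 → cabin 2 (new)  [load 24/26]
  23 → cabin 3 (new)  [load 23/26]
  23 → cabin 4 (new)  [load 23/26]
  22 → cabin 5 (new)  [load 22/26]
  14 → cabin 6 (new)  [load 14/26]
  14 → cabin 7 (new)  [load 14/26]
  12 → cabin 6  [load 26/26]
  12 → cabin 7  [load 26/26]
  10 → cabin 8 (new)  [load 10/26]
  9 → cabin 8  [load 19/26]
  6 → cabin 8  [load 25/26]
  5 → cabin 9 (new)  [load 5/26]
9 cabins opened.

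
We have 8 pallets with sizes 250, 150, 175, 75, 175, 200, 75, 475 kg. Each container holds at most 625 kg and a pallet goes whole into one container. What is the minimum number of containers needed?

3

Total = 475 + 250 + 200 + 175 + 175 + 150 + 75 + 75 = 1575 kg.
Lower bound: ⌈1575/625⌉ = 3 containers.
A packing using 3 containers:
  container 1: 475 + 150 = 625
  container 2: 250 + 200 + 175 = 625
  container 3: 175 + 75 + 75 = 325
This matches the lower bound, so 3 is optimal.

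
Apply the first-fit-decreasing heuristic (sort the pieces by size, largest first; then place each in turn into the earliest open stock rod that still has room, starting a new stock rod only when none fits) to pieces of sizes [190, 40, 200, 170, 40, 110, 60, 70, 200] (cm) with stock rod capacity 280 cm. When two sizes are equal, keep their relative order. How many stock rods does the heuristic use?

4

Sorted descending: 200, 200, 190, 170, 110, 70, 60, 40, 40.
  200 → stock rod 1 (new)  [load 200/280]
  200 → stock rod 2 (new)  [load 200/280]
  190 → stock rod 3 (new)  [load 190/280]
  170 → stock rod 4 (new)  [load 170/280]
  110 → stock rod 4  [load 280/280]
  70 → stock rod 1  [load 270/280]
  60 → stock rod 2  [load 260/280]
  40 → stock rod 3  [load 230/280]
  40 → stock rod 3  [load 270/280]
4 stock rods opened.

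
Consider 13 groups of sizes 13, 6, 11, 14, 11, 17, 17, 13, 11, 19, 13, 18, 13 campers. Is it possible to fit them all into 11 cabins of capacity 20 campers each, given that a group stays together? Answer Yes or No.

Total = 176 campers; ⌈176/20⌉ = 9.
12 groups each exceed half the capacity and cannot share a cabin, forcing at least 12 cabins.
At least 12 cabins are required, but only 11 are allowed.

No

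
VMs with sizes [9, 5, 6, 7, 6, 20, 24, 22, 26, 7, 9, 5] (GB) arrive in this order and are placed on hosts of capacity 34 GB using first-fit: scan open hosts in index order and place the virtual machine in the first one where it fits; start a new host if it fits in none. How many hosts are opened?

5

  9 → host 1 (new)  [load 9/34]
  5 → host 1  [load 14/34]
  6 → host 1  [load 20/34]
  7 → host 1  [load 27/34]
  6 → host 1  [load 33/34]
  20 → host 2 (new)  [load 20/34]
  24 → host 3 (new)  [load 24/34]
  22 → host 4 (new)  [load 22/34]
  26 → host 5 (new)  [load 26/34]
  7 → host 2  [load 27/34]
  9 → host 3  [load 33/34]
  5 → host 2  [load 32/34]
5 hosts opened.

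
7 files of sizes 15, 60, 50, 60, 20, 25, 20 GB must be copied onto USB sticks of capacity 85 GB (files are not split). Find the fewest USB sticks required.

3

Total = 60 + 60 + 50 + 25 + 20 + 20 + 15 = 250 GB.
Lower bound: ⌈250/85⌉ = 3 USB sticks.
A packing using 3 USB sticks:
  USB stick 1: 60 + 25 = 85
  USB stick 2: 60 + 20 = 80
  USB stick 3: 50 + 20 + 15 = 85
This matches the lower bound, so 3 is optimal.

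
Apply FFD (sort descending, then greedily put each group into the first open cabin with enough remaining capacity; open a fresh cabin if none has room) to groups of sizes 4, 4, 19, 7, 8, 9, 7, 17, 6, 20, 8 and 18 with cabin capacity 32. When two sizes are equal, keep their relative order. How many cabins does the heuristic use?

Sorted descending: 20, 19, 18, 17, 9, 8, 8, 7, 7, 6, 4, 4.
  20 → cabin 1 (new)  [load 20/32]
  19 → cabin 2 (new)  [load 19/32]
  18 → cabin 3 (new)  [load 18/32]
  17 → cabin 4 (new)  [load 17/32]
  9 → cabin 1  [load 29/32]
  8 → cabin 2  [load 27/32]
  8 → cabin 3  [load 26/32]
  7 → cabin 4  [load 24/32]
  7 → cabin 4  [load 31/32]
  6 → cabin 3  [load 32/32]
  4 → cabin 2  [load 31/32]
  4 → cabin 5 (new)  [load 4/32]
5 cabins opened.

5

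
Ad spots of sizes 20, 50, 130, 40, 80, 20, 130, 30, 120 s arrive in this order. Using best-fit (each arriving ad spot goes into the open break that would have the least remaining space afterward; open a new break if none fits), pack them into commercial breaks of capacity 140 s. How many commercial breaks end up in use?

  20 → break 1 (new)  [load 20/140]
  50 → break 1  [load 70/140]
  130 → break 2 (new)  [load 130/140]
  40 → break 1  [load 110/140]
  80 → break 3 (new)  [load 80/140]
  20 → break 1  [load 130/140]
  130 → break 4 (new)  [load 130/140]
  30 → break 3  [load 110/140]
  120 → break 5 (new)  [load 120/140]
5 commercial breaks opened.

5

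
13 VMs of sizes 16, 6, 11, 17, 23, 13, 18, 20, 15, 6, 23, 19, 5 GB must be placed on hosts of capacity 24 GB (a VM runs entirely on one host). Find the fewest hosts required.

9

Total = 23 + 23 + 20 + 19 + 18 + 17 + 16 + 15 + 13 + 11 + 6 + 6 + 5 = 192 GB.
Lower bound: ⌈192/24⌉ = 8 hosts.
Also, 9 VMs each exceed 12 GB, and no two of those can share a host, so at least 9 hosts are needed.
A packing using 9 hosts:
  host 1: 23 = 23
  host 2: 23 = 23
  host 3: 20 = 20
  host 4: 19 + 5 = 24
  host 5: 18 + 6 = 24
  host 6: 17 + 6 = 23
  host 7: 16 = 16
  host 8: 15 = 15
  host 9: 13 + 11 = 24
This matches the lower bound, so 9 is optimal.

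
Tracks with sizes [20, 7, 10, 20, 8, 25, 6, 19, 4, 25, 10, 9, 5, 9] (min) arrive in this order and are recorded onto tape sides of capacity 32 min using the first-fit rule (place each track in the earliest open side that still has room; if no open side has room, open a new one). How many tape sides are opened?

7

  20 → side 1 (new)  [load 20/32]
  7 → side 1  [load 27/32]
  10 → side 2 (new)  [load 10/32]
  20 → side 2  [load 30/32]
  8 → side 3 (new)  [load 8/32]
  25 → side 4 (new)  [load 25/32]
  6 → side 3  [load 14/32]
  19 → side 5 (new)  [load 19/32]
  4 → side 1  [load 31/32]
  25 → side 6 (new)  [load 25/32]
  10 → side 3  [load 24/32]
  9 → side 5  [load 28/32]
  5 → side 3  [load 29/32]
  9 → side 7 (new)  [load 9/32]
7 tape sides opened.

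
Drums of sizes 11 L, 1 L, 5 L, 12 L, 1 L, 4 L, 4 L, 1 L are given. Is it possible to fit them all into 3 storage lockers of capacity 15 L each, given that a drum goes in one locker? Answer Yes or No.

Yes

A valid assignment using 3 storage lockers:
  locker 1: 12 + 1 + 1 + 1 = 15
  locker 2: 11 + 4 = 15
  locker 3: 5 + 4 = 9
Every load is within 15 L, so 3 storage lockers suffice.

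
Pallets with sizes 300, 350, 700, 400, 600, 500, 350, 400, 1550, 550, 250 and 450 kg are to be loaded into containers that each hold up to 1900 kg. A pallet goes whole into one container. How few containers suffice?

4

Total = 1550 + 700 + 600 + 550 + 500 + 450 + 400 + 400 + 350 + 350 + 300 + 250 = 6400 kg.
Lower bound: ⌈6400/1900⌉ = 4 containers.
A packing using 4 containers:
  container 1: 1550 + 350 = 1900
  container 2: 700 + 600 + 550 = 1850
  container 3: 500 + 450 + 400 + 400 = 1750
  container 4: 350 + 300 + 250 = 900
This matches the lower bound, so 4 is optimal.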